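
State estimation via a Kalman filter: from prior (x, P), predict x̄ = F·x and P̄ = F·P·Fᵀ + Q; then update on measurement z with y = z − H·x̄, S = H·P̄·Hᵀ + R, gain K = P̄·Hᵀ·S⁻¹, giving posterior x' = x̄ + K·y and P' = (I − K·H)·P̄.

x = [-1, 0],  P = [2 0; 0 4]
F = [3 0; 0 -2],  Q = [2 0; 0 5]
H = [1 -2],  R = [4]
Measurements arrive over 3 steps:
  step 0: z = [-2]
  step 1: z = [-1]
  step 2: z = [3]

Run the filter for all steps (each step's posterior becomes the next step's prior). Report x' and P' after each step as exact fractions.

step 0: x̄ = F·x = [-3, 0]
step 0: P̄ = F·P·Fᵀ + Q = [20 0; 0 21]
step 0: y = z − H·x̄ = [1]
step 0: S = H·P̄·Hᵀ + R = [108]
step 0: K = P̄·Hᵀ·S⁻¹ = [5/27; -7/18]
step 0: x' = x̄ + K·y = [-76/27, -7/18]
step 0: P' = (I − K·H)·P̄ = [440/27 70/9; 70/9 14/3]
step 1: x̄ = F·x = [-76/9, 7/9]
step 1: P̄ = F·P·Fᵀ + Q = [446/3 -140/3; -140/3 71/3]
step 1: y = z − H·x̄ = [9]
step 1: S = H·P̄·Hᵀ + R = [434]
step 1: K = P̄·Hᵀ·S⁻¹ = [121/217; -47/217]
step 1: x' = x̄ + K·y = [-6691/1953, -2288/1953]
step 1: P' = (I − K·H)·P̄ = [8936/651 3742/651; 3742/651 2153/651]
step 2: x̄ = F·x = [-6691/651, 4576/1953]
step 2: P̄ = F·P·Fᵀ + Q = [27242/217 -7484/217; -7484/217 11867/651]
step 2: y = z − H·x̄ = [5012/279]
step 2: S = H·P̄·Hᵀ + R = [31658/93]
step 2: K = P̄·Hᵀ·S⁻¹ = [9045/15829; -3299/15829]
step 2: x' = x̄ + K·y = [-4309/332409, -155228/110803]
step 2: P' = (I − K·H)·P̄ = [1594328/110803 670534/110803; 670534/110803 381453/110803]

step 0: x' = [-76/27, -7/18], P' = [440/27 70/9; 70/9 14/3]
step 1: x' = [-6691/1953, -2288/1953], P' = [8936/651 3742/651; 3742/651 2153/651]
step 2: x' = [-4309/332409, -155228/110803], P' = [1594328/110803 670534/110803; 670534/110803 381453/110803]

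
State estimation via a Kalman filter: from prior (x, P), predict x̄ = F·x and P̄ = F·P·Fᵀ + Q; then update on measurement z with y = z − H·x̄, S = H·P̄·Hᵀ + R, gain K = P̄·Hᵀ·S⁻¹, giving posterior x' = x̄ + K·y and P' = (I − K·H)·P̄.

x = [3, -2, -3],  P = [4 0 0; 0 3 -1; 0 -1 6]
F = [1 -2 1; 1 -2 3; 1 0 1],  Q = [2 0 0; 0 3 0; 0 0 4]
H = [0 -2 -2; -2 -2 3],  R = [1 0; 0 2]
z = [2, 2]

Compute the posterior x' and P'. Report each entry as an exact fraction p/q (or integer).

x̄ = F·x = [4, -2, 0]
P̄ = F·P·Fᵀ + Q = [28 42 12; 42 85 24; 12 24 14]
y = z − H·x̄ = [-2, 6]
S = H·P̄·Hᵀ + R = [589 424; 424 484]
K = P̄·Hᵀ·S⁻¹ = [-2044/26325 -3866/26325; -2362/8775 -2461/17550; -6016/26325 7277/52650]
x' = x̄ + K·y = [86192/26325, -20209/8775, 33863/26325]
P' = (I − K·H)·P̄ = [114284/26325 -14518/8775 44576/26325; -14518/8775 2336/2925 -5827/8775; 44576/26325 -5827/8775 20489/26325]

x' = [86192/26325, -20209/8775, 33863/26325]
P' = [114284/26325 -14518/8775 44576/26325; -14518/8775 2336/2925 -5827/8775; 44576/26325 -5827/8775 20489/26325]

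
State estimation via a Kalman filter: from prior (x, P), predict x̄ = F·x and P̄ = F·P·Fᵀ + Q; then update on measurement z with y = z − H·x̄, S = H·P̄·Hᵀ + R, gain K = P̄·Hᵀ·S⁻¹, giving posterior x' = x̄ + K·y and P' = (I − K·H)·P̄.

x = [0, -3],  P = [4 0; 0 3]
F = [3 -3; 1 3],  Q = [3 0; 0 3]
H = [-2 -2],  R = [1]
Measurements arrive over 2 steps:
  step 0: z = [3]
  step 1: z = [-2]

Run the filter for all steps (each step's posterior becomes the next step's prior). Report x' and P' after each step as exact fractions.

step 0: x' = [2223/281, -2643/281], P' = [8142/281 -8091/281; -8091/281 8110/281]
step 1: x' = [3454818/528113, -2918094/528113], P' = [5359713/528113 -5164074/528113; -5164074/528113 5100393/528113]

step 0: x̄ = F·x = [9, -9]
step 0: P̄ = F·P·Fᵀ + Q = [66 -15; -15 34]
step 0: y = z − H·x̄ = [3]
step 0: S = H·P̄·Hᵀ + R = [281]
step 0: K = P̄·Hᵀ·S⁻¹ = [-102/281; -38/281]
step 0: x' = x̄ + K·y = [2223/281, -2643/281]
step 0: P' = (I − K·H)·P̄ = [8142/281 -8091/281; -8091/281 8110/281]
step 1: x̄ = F·x = [14598/281, -5706/281]
step 1: P̄ = F·P·Fᵀ + Q = [292749/281 -97110/281; -97110/281 33429/281]
step 1: y = z − H·x̄ = [17222/281]
step 1: S = H·P̄·Hᵀ + R = [528113/281]
step 1: K = P̄·Hᵀ·S⁻¹ = [-391278/528113; 127362/528113]
step 1: x' = x̄ + K·y = [3454818/528113, -2918094/528113]
step 1: P' = (I − K·H)·P̄ = [5359713/528113 -5164074/528113; -5164074/528113 5100393/528113]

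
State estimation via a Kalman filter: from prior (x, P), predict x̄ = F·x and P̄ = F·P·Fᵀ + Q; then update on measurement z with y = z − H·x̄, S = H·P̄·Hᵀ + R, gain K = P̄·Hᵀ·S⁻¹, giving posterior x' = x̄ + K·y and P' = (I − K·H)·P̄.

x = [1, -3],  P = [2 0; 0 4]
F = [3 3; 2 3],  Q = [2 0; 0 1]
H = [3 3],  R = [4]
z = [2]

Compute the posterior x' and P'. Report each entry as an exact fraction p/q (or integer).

x' = [2130/1777, -1000/1777]
P' = [2168/1777 -1752/1777; -1752/1777 2124/1777]

x̄ = F·x = [-6, -7]
P̄ = F·P·Fᵀ + Q = [56 48; 48 45]
y = z − H·x̄ = [41]
S = H·P̄·Hᵀ + R = [1777]
K = P̄·Hᵀ·S⁻¹ = [312/1777; 279/1777]
x' = x̄ + K·y = [2130/1777, -1000/1777]
P' = (I − K·H)·P̄ = [2168/1777 -1752/1777; -1752/1777 2124/1777]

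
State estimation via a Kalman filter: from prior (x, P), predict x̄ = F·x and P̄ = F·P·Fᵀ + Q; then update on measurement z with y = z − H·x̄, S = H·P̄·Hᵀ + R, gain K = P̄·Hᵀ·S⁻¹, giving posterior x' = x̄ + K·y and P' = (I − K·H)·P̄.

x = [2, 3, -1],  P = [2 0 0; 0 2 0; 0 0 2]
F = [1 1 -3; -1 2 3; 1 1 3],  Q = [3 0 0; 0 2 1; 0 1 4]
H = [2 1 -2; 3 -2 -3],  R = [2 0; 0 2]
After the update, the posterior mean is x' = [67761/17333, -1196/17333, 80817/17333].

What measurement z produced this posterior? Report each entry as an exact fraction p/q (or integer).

z = [-2, -2]

x̄ = F·x = [8, 1, 2]
P̄ = F·P·Fᵀ + Q = [25 -16 -14; -16 30 21; -14 21 26]
S = H·P̄·Hᵀ + R = [200 451; 451 1277]
K = P̄·Hᵀ·S⁻¹ = [11975/51999 1838/51999; 20933/51999 -14356/51999; -2281/51999 -5791/51999]
x' − x̄ = [-70903/17333, -18529/17333, 46151/17333] = K·y
y = (KᵀK)⁻¹·Kᵀ·(x' − x̄) = [-15, -18]
z = y + H·x̄ = [-15, -18] + [13, 16] = [-2, -2]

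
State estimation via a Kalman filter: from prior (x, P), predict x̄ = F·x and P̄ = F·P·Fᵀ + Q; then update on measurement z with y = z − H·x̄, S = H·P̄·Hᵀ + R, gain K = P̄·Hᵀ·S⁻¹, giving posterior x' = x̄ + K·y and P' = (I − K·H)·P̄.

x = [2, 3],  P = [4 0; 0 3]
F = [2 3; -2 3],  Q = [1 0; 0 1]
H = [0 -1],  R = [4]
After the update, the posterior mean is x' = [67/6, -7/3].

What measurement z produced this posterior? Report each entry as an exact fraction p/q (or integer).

z = [3]

x̄ = F·x = [13, 5]
P̄ = F·P·Fᵀ + Q = [44 11; 11 44]
S = H·P̄·Hᵀ + R = [48]
K = P̄·Hᵀ·S⁻¹ = [-11/48; -11/12]
x' − x̄ = [-11/6, -22/3] = K·y
y = (KᵀK)⁻¹·Kᵀ·(x' − x̄) = [8]
z = y + H·x̄ = [8] + [-5] = [3]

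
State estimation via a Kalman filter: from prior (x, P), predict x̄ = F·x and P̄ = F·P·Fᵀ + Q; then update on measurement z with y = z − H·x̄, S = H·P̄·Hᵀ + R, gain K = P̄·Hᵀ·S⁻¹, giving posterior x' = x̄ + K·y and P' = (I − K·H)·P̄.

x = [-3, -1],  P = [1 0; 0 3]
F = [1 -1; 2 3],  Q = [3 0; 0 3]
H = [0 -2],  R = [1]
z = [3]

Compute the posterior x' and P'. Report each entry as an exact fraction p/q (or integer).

x̄ = F·x = [-2, -9]
P̄ = F·P·Fᵀ + Q = [7 -7; -7 34]
y = z − H·x̄ = [-15]
S = H·P̄·Hᵀ + R = [137]
K = P̄·Hᵀ·S⁻¹ = [14/137; -68/137]
x' = x̄ + K·y = [-484/137, -213/137]
P' = (I − K·H)·P̄ = [763/137 -7/137; -7/137 34/137]

x' = [-484/137, -213/137]
P' = [763/137 -7/137; -7/137 34/137]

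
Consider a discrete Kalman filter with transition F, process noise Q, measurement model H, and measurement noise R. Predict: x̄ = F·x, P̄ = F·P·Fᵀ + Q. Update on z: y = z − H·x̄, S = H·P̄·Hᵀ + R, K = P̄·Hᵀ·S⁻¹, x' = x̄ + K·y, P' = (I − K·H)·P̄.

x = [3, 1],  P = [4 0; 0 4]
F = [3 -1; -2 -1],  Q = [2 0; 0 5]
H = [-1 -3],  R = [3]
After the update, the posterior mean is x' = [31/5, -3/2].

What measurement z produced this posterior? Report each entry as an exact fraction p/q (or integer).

z = [-2]

x̄ = F·x = [8, -7]
P̄ = F·P·Fᵀ + Q = [42 -20; -20 25]
S = H·P̄·Hᵀ + R = [150]
K = P̄·Hᵀ·S⁻¹ = [3/25; -11/30]
x' − x̄ = [-9/5, 11/2] = K·y
y = (KᵀK)⁻¹·Kᵀ·(x' − x̄) = [-15]
z = y + H·x̄ = [-15] + [13] = [-2]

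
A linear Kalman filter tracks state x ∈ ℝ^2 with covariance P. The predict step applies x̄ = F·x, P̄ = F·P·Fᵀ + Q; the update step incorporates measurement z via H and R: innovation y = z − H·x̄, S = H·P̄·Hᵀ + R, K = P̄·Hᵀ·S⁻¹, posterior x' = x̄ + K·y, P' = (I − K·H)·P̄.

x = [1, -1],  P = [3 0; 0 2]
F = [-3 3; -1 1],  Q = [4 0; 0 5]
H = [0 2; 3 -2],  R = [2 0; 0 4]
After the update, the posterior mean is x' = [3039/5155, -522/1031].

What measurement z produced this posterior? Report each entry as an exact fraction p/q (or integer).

z = [-1, 3]

x̄ = F·x = [-6, -2]
P̄ = F·P·Fᵀ + Q = [49 15; 15 10]
S = H·P̄·Hᵀ + R = [42 50; 50 305]
K = P̄·Hᵀ·S⁻¹ = [330/1031 1707/5155; 485/1031 5/1031]
x' − x̄ = [33969/5155, 1540/1031] = K·y
y = (KᵀK)⁻¹·Kᵀ·(x' − x̄) = [3, 17]
z = y + H·x̄ = [3, 17] + [-4, -14] = [-1, 3]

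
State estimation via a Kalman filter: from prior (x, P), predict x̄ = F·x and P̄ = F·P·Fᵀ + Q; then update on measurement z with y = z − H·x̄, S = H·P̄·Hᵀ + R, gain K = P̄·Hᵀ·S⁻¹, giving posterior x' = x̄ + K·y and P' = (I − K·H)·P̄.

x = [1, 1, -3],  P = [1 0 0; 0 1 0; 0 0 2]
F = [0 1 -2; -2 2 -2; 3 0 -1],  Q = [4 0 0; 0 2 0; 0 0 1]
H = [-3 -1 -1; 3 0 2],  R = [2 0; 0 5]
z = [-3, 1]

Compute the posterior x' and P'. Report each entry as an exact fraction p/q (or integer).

x' = [473/8713, 18066/8713, 6742/8713]
P' = [6392/8713 -5572/8713 -9578/8713; -5572/8713 26318/8713 -102/8713; -9578/8713 -102/8713 23812/8713]

x̄ = F·x = [7, 6, 6]
P̄ = F·P·Fᵀ + Q = [13 10 4; 10 18 -2; 4 -2 12]
y = z − H·x̄ = [30, -32]
S = H·P̄·Hᵀ + R = [229 -203; -203 218]
K = P̄·Hᵀ·S⁻¹ = [-2013/8713 4/8713; -4750/8713 -3384/8713; 2512/8713 3778/8713]
x' = x̄ + K·y = [473/8713, 18066/8713, 6742/8713]
P' = (I − K·H)·P̄ = [6392/8713 -5572/8713 -9578/8713; -5572/8713 26318/8713 -102/8713; -9578/8713 -102/8713 23812/8713]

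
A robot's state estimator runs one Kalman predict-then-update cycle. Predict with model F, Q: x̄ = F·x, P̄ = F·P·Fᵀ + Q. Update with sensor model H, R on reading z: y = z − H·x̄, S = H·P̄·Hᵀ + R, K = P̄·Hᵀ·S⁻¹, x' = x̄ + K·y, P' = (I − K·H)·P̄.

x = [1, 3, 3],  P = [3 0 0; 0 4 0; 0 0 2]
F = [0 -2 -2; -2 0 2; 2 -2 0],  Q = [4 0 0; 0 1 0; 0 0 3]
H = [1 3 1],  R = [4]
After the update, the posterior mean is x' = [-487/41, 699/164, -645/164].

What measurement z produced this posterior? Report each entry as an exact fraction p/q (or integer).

x̄ = F·x = [-12, 4, -4]
P̄ = F·P·Fᵀ + Q = [28 -8 16; -8 21 -12; 16 -12 31]
S = H·P̄·Hᵀ + R = [164]
K = P̄·Hᵀ·S⁻¹ = [5/41; 43/164; 11/164]
x' − x̄ = [5/41, 43/164, 11/164] = K·y
y = (KᵀK)⁻¹·Kᵀ·(x' − x̄) = [1]
z = y + H·x̄ = [1] + [-4] = [-3]

z = [-3]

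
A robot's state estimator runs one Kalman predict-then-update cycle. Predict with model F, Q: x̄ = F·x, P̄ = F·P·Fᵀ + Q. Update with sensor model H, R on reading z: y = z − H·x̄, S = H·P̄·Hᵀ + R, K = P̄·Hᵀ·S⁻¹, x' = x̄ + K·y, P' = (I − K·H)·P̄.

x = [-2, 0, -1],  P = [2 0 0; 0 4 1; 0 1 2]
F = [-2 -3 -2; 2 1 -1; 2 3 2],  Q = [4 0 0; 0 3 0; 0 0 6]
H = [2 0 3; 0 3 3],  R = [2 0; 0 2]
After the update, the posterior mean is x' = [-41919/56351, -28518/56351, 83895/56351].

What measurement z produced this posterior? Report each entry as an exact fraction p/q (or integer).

z = [3, 3]

x̄ = F·x = [6, -3, -6]
P̄ = F·P·Fᵀ + Q = [68 -15 -64; -15 15 15; -64 15 70]
S = H·P̄·Hᵀ + R = [136 291; 291 1037]
K = P̄·Hᵀ·S⁻¹ = [10895/56351 -15936/56351; -10635/56351 7875/56351; 10829/56351 10818/56351]
x' − x̄ = [-380025/56351, 140535/56351, 422001/56351] = K·y
y = (KᵀK)⁻¹·Kᵀ·(x' − x̄) = [9, 30]
z = y + H·x̄ = [9, 30] + [-6, -27] = [3, 3]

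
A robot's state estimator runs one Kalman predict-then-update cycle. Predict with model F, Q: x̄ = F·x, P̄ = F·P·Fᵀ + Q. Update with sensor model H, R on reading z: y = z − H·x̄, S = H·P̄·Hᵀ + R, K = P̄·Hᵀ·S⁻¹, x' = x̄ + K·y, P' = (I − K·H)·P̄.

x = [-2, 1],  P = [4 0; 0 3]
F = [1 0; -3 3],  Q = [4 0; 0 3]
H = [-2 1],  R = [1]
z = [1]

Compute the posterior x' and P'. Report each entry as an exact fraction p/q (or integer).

x̄ = F·x = [-2, 9]
P̄ = F·P·Fᵀ + Q = [8 -12; -12 66]
y = z − H·x̄ = [-12]
S = H·P̄·Hᵀ + R = [147]
K = P̄·Hᵀ·S⁻¹ = [-4/21; 30/49]
x' = x̄ + K·y = [2/7, 81/49]
P' = (I − K·H)·P̄ = [8/3 36/7; 36/7 534/49]

x' = [2/7, 81/49]
P' = [8/3 36/7; 36/7 534/49]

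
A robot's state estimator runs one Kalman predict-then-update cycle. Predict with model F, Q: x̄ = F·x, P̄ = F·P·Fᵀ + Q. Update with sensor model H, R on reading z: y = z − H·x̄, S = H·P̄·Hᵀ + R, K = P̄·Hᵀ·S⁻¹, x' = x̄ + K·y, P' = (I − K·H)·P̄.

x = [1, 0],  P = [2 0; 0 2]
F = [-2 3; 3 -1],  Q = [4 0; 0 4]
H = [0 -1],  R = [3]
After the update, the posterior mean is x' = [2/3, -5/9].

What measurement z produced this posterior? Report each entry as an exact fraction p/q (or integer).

z = [1]

x̄ = F·x = [-2, 3]
P̄ = F·P·Fᵀ + Q = [30 -18; -18 24]
S = H·P̄·Hᵀ + R = [27]
K = P̄·Hᵀ·S⁻¹ = [2/3; -8/9]
x' − x̄ = [8/3, -32/9] = K·y
y = (KᵀK)⁻¹·Kᵀ·(x' − x̄) = [4]
z = y + H·x̄ = [4] + [-3] = [1]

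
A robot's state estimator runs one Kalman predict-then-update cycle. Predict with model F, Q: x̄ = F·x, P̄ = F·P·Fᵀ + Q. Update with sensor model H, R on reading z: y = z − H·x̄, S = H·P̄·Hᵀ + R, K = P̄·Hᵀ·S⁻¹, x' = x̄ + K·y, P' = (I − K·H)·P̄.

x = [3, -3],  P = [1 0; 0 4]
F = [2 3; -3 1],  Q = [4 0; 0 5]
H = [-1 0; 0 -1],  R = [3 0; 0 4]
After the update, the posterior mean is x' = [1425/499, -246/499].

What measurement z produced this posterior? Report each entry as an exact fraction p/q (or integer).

x̄ = F·x = [-3, -12]
P̄ = F·P·Fᵀ + Q = [44 6; 6 18]
S = H·P̄·Hᵀ + R = [47 6; 6 22]
K = P̄·Hᵀ·S⁻¹ = [-466/499 -9/499; -12/499 -405/499]
x' − x̄ = [2922/499, 5742/499] = K·y
y = (KᵀK)⁻¹·Kᵀ·(x' − x̄) = [-6, -14]
z = y + H·x̄ = [-6, -14] + [3, 12] = [-3, -2]

z = [-3, -2]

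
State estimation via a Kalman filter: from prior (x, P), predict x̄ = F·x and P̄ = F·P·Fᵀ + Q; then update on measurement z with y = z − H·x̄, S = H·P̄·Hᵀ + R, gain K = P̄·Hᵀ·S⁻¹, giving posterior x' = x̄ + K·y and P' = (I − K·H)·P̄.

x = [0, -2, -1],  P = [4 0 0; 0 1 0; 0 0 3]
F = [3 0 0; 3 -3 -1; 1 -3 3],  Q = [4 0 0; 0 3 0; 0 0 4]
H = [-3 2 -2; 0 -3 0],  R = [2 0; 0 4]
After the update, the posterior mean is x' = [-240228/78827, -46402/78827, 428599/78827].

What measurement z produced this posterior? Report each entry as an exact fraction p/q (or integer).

x̄ = F·x = [0, 7, 3]
P̄ = F·P·Fᵀ + Q = [40 36 12; 36 51 12; 12 12 44]
S = H·P̄·Hᵀ + R = [358 90; 90 463]
K = P̄·Hᵀ·S⁻¹ = [-11808/78827 -16092/78827; -60/78827 -26037/78827; -21530/78827 -1944/78827]
x' − x̄ = [-240228/78827, -598191/78827, 192118/78827] = K·y
y = (KᵀK)⁻¹·Kᵀ·(x' − x̄) = [-11, 23]
z = y + H·x̄ = [-11, 23] + [8, -21] = [-3, 2]

z = [-3, 2]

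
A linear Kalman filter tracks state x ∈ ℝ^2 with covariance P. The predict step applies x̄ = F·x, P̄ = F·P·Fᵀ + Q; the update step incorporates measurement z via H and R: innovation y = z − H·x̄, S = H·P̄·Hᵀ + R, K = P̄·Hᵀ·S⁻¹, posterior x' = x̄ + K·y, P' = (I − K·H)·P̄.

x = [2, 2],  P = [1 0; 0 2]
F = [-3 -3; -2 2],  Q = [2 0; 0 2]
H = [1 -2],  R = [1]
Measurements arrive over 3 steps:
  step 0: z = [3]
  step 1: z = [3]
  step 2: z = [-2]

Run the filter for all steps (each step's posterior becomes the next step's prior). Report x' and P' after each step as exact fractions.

step 0: x̄ = F·x = [-12, 0]
step 0: P̄ = F·P·Fᵀ + Q = [29 -6; -6 14]
step 0: y = z − H·x̄ = [15]
step 0: S = H·P̄·Hᵀ + R = [110]
step 0: K = P̄·Hᵀ·S⁻¹ = [41/110; -17/55]
step 0: x' = x̄ + K·y = [-141/22, -51/11]
step 0: P' = (I − K·H)·P̄ = [1509/110 367/55; 367/55 192/55]
step 1: x̄ = F·x = [729/22, 39/11]
step 1: P̄ = F·P·Fᵀ + Q = [30469/110 675/11; 675/11 192/11]
step 1: y = z − H·x̄ = [-507/22]
step 1: S = H·P̄·Hᵀ + R = [11259/110]
step 1: K = P̄·Hᵀ·S⁻¹ = [16969/11259; 970/3753]
step 1: x' = x̄ + K·y = [-5992/3753, -3016/1251]
step 1: P' = (I − K·H)·P̄ = [500941/11259 80662/3753; 80662/3753 13282/1251]
step 2: x̄ = F·x = [15040/1251, -6112/3753]
step 2: P̄ = F·P·Fᵀ + Q = [1106953/1251 762806/3753; 762806/3753 568546/11259]
step 2: y = z − H·x̄ = [-64850/3753]
step 2: S = H·P̄·Hᵀ + R = [3094348/11259]
step 2: K = P̄·Hᵀ·S⁻¹ = [5385741/3094348; 575663/1547174]
step 2: x' = x̄ + K·y = [-27930765/1547174, -6233423/773587]
step 2: P' = (I − K·H)·P̄ = [161779385/3094348 39098411/1547174; 39098411/1547174 9630687/773587]

step 0: x' = [-141/22, -51/11], P' = [1509/110 367/55; 367/55 192/55]
step 1: x' = [-5992/3753, -3016/1251], P' = [500941/11259 80662/3753; 80662/3753 13282/1251]
step 2: x' = [-27930765/1547174, -6233423/773587], P' = [161779385/3094348 39098411/1547174; 39098411/1547174 9630687/773587]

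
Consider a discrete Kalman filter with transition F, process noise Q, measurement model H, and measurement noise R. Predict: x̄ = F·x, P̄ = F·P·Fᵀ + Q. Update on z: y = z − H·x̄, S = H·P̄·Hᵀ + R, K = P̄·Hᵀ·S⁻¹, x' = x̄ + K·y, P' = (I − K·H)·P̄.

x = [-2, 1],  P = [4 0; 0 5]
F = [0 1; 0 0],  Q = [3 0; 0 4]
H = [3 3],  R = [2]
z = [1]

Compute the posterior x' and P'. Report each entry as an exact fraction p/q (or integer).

x̄ = F·x = [1, 0]
P̄ = F·P·Fᵀ + Q = [8 0; 0 4]
y = z − H·x̄ = [-2]
S = H·P̄·Hᵀ + R = [110]
K = P̄·Hᵀ·S⁻¹ = [12/55; 6/55]
x' = x̄ + K·y = [31/55, -12/55]
P' = (I − K·H)·P̄ = [152/55 -144/55; -144/55 148/55]

x' = [31/55, -12/55]
P' = [152/55 -144/55; -144/55 148/55]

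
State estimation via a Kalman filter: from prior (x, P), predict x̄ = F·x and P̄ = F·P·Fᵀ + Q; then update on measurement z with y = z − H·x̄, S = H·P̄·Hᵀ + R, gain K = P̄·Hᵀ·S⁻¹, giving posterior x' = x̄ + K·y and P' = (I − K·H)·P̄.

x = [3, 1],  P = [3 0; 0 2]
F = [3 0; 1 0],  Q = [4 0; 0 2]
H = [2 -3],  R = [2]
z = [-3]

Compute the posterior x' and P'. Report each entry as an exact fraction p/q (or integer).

x̄ = F·x = [9, 3]
P̄ = F·P·Fᵀ + Q = [31 9; 9 5]
y = z − H·x̄ = [-12]
S = H·P̄·Hᵀ + R = [63]
K = P̄·Hᵀ·S⁻¹ = [5/9; 1/21]
x' = x̄ + K·y = [7/3, 17/7]
P' = (I − K·H)·P̄ = [104/9 22/3; 22/3 34/7]

x' = [7/3, 17/7]
P' = [104/9 22/3; 22/3 34/7]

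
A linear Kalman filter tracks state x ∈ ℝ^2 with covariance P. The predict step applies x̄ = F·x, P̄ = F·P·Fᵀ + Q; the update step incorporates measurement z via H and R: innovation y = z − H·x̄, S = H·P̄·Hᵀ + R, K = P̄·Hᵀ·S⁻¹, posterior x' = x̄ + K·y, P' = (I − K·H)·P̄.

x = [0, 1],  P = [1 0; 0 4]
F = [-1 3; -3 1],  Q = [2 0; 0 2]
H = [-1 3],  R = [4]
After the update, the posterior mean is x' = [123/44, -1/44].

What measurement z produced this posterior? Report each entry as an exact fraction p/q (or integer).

x̄ = F·x = [3, 1]
P̄ = F·P·Fᵀ + Q = [39 15; 15 15]
S = H·P̄·Hᵀ + R = [88]
K = P̄·Hᵀ·S⁻¹ = [3/44; 15/44]
x' − x̄ = [-9/44, -45/44] = K·y
y = (KᵀK)⁻¹·Kᵀ·(x' − x̄) = [-3]
z = y + H·x̄ = [-3] + [0] = [-3]

z = [-3]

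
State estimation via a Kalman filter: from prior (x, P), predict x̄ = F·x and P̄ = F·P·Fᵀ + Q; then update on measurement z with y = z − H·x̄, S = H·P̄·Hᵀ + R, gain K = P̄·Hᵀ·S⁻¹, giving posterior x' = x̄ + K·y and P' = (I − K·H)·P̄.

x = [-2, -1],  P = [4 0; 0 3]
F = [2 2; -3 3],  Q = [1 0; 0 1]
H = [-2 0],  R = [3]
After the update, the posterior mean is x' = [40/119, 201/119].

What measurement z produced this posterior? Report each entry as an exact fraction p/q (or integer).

z = [-1]

x̄ = F·x = [-6, 3]
P̄ = F·P·Fᵀ + Q = [29 -6; -6 64]
S = H·P̄·Hᵀ + R = [119]
K = P̄·Hᵀ·S⁻¹ = [-58/119; 12/119]
x' − x̄ = [754/119, -156/119] = K·y
y = (KᵀK)⁻¹·Kᵀ·(x' − x̄) = [-13]
z = y + H·x̄ = [-13] + [12] = [-1]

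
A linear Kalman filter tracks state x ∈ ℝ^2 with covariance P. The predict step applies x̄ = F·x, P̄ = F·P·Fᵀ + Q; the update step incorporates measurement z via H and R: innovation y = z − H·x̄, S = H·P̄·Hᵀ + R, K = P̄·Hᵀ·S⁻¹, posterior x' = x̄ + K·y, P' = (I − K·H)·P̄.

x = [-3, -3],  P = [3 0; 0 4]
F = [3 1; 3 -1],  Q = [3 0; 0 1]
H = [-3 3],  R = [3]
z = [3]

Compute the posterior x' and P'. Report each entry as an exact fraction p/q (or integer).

x' = [-567/61, -501/61]
P' = [1711/61 1700/61; 1700/61 1709/61]

x̄ = F·x = [-12, -6]
P̄ = F·P·Fᵀ + Q = [34 23; 23 32]
y = z − H·x̄ = [-15]
S = H·P̄·Hᵀ + R = [183]
K = P̄·Hᵀ·S⁻¹ = [-11/61; 9/61]
x' = x̄ + K·y = [-567/61, -501/61]
P' = (I − K·H)·P̄ = [1711/61 1700/61; 1700/61 1709/61]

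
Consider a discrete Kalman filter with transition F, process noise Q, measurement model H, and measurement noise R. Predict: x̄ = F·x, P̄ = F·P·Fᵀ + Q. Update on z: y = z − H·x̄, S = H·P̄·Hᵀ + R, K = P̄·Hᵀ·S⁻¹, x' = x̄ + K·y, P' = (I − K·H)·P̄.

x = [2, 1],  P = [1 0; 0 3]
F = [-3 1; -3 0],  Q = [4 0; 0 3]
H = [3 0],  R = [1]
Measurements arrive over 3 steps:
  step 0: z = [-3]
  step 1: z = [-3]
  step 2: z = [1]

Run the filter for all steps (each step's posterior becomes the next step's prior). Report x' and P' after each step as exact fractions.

step 0: x' = [-149/145, -546/145], P' = [16/145 9/145; 9/145 1011/145]
step 1: x' = [-7614/7637, 23376/7637], P' = [1681/15274 117/15274; 117/15274 60141/15274]
step 2: x' = [249714/618125, 1468503/618125], P' = [67832/618125 7389/618125; 7389/618125 4804581/1236250]

step 0: x̄ = F·x = [-5, -6]
step 0: P̄ = F·P·Fᵀ + Q = [16 9; 9 12]
step 0: y = z − H·x̄ = [12]
step 0: S = H·P̄·Hᵀ + R = [145]
step 0: K = P̄·Hᵀ·S⁻¹ = [48/145; 27/145]
step 0: x' = x̄ + K·y = [-149/145, -546/145]
step 0: P' = (I − K·H)·P̄ = [16/145 9/145; 9/145 1011/145]
step 1: x̄ = F·x = [-99/145, 447/145]
step 1: P̄ = F·P·Fᵀ + Q = [1681/145 117/145; 117/145 579/145]
step 1: y = z − H·x̄ = [-138/145]
step 1: S = H·P̄·Hᵀ + R = [15274/145]
step 1: K = P̄·Hᵀ·S⁻¹ = [5043/15274; 351/15274]
step 1: x' = x̄ + K·y = [-7614/7637, 23376/7637]
step 1: P' = (I − K·H)·P̄ = [1681/15274 117/15274; 117/15274 60141/15274]
step 2: x̄ = F·x = [46218/7637, 22842/7637]
step 2: P̄ = F·P·Fᵀ + Q = [67832/7637 7389/7637; 7389/7637 60951/15274]
step 2: y = z − H·x̄ = [-131017/7637]
step 2: S = H·P̄·Hᵀ + R = [618125/7637]
step 2: K = P̄·Hᵀ·S⁻¹ = [203496/618125; 22167/618125]
step 2: x' = x̄ + K·y = [249714/618125, 1468503/618125]
step 2: P' = (I − K·H)·P̄ = [67832/618125 7389/618125; 7389/618125 4804581/1236250]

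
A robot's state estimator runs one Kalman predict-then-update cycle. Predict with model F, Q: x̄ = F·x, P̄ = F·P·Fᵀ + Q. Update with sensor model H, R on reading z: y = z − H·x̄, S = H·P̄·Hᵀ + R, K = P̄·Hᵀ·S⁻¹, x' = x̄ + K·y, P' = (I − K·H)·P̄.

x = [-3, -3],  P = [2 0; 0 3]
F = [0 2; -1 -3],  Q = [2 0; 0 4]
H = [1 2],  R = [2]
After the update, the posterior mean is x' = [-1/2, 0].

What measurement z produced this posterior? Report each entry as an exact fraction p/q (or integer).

x̄ = F·x = [-6, 12]
P̄ = F·P·Fᵀ + Q = [14 -18; -18 33]
S = H·P̄·Hᵀ + R = [76]
K = P̄·Hᵀ·S⁻¹ = [-11/38; 12/19]
x' − x̄ = [11/2, -12] = K·y
y = (KᵀK)⁻¹·Kᵀ·(x' − x̄) = [-19]
z = y + H·x̄ = [-19] + [18] = [-1]

z = [-1]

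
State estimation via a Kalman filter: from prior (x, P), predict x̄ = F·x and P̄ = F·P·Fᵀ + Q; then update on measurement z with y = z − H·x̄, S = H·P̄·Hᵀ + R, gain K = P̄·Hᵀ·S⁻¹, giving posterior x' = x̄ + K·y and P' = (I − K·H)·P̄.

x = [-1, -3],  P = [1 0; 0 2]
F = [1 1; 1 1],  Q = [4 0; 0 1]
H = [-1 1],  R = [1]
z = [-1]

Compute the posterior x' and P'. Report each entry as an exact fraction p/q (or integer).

x' = [-10/3, -25/6]
P' = [13/3 11/3; 11/3 23/6]

x̄ = F·x = [-4, -4]
P̄ = F·P·Fᵀ + Q = [7 3; 3 4]
y = z − H·x̄ = [-1]
S = H·P̄·Hᵀ + R = [6]
K = P̄·Hᵀ·S⁻¹ = [-2/3; 1/6]
x' = x̄ + K·y = [-10/3, -25/6]
P' = (I − K·H)·P̄ = [13/3 11/3; 11/3 23/6]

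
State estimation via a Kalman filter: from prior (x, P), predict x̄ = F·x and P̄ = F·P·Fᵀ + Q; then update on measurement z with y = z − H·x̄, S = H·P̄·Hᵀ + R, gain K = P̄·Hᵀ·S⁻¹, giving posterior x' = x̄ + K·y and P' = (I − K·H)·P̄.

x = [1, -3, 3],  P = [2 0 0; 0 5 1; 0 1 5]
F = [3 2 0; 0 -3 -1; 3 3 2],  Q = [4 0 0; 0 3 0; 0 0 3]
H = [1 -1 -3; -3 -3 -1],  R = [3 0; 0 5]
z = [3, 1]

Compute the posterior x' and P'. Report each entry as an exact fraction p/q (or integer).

x' = [-772817/114215, 968752/114215, -138316/22843]
P' = [1596406/114215 -1967156/114215 241556/22843; -1967156/114215 2507701/114215 -306088/22843; 241556/22843 -306088/22843 194006/22843]

x̄ = F·x = [-3, 6, 0]
P̄ = F·P·Fᵀ + Q = [42 -32 52; -32 59 -64; 52 -64 98]
y = z − H·x̄ = [12, 10]
S = H·P̄·Hᵀ + R = [354 121; 121 364]
K = P̄·Hᵀ·S⁻¹ = [-19926/114215 -19106/114215; 38821/114215 -18239/114215; -11458/22843 -82/22843]
x' = x̄ + K·y = [-772817/114215, 968752/114215, -138316/22843]
P' = (I − K·H)·P̄ = [1596406/114215 -1967156/114215 241556/22843; -1967156/114215 2507701/114215 -306088/22843; 241556/22843 -306088/22843 194006/22843]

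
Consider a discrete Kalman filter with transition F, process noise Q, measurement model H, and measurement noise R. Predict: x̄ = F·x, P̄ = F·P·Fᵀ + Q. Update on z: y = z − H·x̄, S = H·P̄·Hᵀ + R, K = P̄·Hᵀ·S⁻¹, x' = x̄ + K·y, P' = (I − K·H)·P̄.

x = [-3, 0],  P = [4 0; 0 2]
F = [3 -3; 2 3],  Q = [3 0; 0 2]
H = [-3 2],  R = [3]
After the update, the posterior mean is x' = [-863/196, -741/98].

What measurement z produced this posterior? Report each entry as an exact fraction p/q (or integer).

z = [-2]

x̄ = F·x = [-9, -6]
P̄ = F·P·Fᵀ + Q = [57 6; 6 36]
S = H·P̄·Hᵀ + R = [588]
K = P̄·Hᵀ·S⁻¹ = [-53/196; 9/98]
x' − x̄ = [901/196, -153/98] = K·y
y = (KᵀK)⁻¹·Kᵀ·(x' − x̄) = [-17]
z = y + H·x̄ = [-17] + [15] = [-2]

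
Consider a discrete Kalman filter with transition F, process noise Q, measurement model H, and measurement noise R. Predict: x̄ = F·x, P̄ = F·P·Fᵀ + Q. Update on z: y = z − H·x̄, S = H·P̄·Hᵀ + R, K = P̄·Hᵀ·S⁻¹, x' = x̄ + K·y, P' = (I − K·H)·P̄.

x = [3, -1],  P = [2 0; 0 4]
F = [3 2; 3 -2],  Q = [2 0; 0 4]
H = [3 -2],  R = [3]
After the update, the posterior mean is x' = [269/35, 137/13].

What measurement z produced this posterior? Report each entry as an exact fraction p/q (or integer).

z = [2]

x̄ = F·x = [7, 11]
P̄ = F·P·Fᵀ + Q = [36 2; 2 38]
S = H·P̄·Hᵀ + R = [455]
K = P̄·Hᵀ·S⁻¹ = [8/35; -2/13]
x' − x̄ = [24/35, -6/13] = K·y
y = (KᵀK)⁻¹·Kᵀ·(x' − x̄) = [3]
z = y + H·x̄ = [3] + [-1] = [2]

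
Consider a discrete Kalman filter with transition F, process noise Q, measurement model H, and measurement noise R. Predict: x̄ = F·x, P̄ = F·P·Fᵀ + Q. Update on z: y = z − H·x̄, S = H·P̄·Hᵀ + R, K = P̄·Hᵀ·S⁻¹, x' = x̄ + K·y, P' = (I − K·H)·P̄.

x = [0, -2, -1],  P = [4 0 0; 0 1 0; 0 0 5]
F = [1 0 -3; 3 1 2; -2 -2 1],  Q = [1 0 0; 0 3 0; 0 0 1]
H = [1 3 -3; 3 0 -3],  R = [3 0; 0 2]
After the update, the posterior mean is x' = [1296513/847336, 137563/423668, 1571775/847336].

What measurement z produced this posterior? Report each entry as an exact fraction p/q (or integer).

x̄ = F·x = [3, -4, 3]
P̄ = F·P·Fᵀ + Q = [50 -18 -23; -18 60 -16; -23 -16 26]
S = H·P̄·Hᵀ + R = [1145 642; 642 1100]
K = P̄·Hᵀ·S⁻¹ = [-34549/423668 209025/847336; 58713/211834 -70845/423668; -34763/423668 -72657/847336]
x' − x̄ = [-1245495/847336, 1832235/423668, -970233/847336] = K·y
y = (KᵀK)⁻¹·Kᵀ·(x' − x̄) = [15, -1]
z = y + H·x̄ = [15, -1] + [-18, 0] = [-3, -1]

z = [-3, -1]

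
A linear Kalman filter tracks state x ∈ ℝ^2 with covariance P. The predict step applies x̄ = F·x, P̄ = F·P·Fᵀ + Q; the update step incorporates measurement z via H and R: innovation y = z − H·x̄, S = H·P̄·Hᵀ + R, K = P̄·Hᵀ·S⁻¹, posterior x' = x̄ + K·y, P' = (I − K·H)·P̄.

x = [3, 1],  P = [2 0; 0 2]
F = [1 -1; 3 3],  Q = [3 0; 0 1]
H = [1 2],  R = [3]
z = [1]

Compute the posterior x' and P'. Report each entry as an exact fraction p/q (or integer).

x̄ = F·x = [2, 12]
P̄ = F·P·Fᵀ + Q = [7 0; 0 37]
y = z − H·x̄ = [-25]
S = H·P̄·Hᵀ + R = [158]
K = P̄·Hᵀ·S⁻¹ = [7/158; 37/79]
x' = x̄ + K·y = [141/158, 23/79]
P' = (I − K·H)·P̄ = [1057/158 -259/79; -259/79 185/79]

x' = [141/158, 23/79]
P' = [1057/158 -259/79; -259/79 185/79]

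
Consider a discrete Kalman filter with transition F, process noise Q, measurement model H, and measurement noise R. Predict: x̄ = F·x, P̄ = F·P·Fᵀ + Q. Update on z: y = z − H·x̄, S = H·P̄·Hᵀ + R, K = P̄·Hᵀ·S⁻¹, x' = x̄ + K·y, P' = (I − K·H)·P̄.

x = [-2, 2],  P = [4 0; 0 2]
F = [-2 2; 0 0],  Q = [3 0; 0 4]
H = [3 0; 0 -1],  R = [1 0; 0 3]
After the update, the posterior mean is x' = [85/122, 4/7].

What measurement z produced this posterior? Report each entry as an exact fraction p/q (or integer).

z = [2, -1]

x̄ = F·x = [8, 0]
P̄ = F·P·Fᵀ + Q = [27 0; 0 4]
S = H·P̄·Hᵀ + R = [244 0; 0 7]
K = P̄·Hᵀ·S⁻¹ = [81/244 0; 0 -4/7]
x' − x̄ = [-891/122, 4/7] = K·y
y = (KᵀK)⁻¹·Kᵀ·(x' − x̄) = [-22, -1]
z = y + H·x̄ = [-22, -1] + [24, 0] = [2, -1]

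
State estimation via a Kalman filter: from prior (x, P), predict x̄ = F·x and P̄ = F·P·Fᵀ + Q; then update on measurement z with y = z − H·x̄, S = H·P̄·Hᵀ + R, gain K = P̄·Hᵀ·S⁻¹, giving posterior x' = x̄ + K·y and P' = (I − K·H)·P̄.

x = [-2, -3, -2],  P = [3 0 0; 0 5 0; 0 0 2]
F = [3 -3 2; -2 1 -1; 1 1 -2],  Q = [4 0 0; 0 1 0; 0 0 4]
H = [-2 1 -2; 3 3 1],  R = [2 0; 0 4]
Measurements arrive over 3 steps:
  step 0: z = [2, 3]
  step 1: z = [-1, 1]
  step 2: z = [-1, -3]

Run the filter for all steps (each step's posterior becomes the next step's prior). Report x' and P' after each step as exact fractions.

step 0: x̄ = F·x = [-1, 3, -1]
step 0: P̄ = F·P·Fᵀ + Q = [84 -37 -14; -37 20 3; -14 3 20]
step 0: y = z − H·x̄ = [-5, -2]
step 0: S = H·P̄·Hᵀ + R = [462 -276; -276 228]
step 0: K = P̄·Hᵀ·S⁻¹ = [-221/1215 1637/4860; 284/1215 88/1215; -47/243 -283/972]
step 0: x' = x̄ + K·y = [-619/810, 683/405, 89/162]
step 0: P' = (I − K·H)·P̄ = [43873/4860 -5863/1215 -10943/972; -5863/1215 3532/1215 1469/243; -10943/972 1469/243 14069/972]
step 1: x̄ = F·x = [-1013/162, 2159/810, -143/810]
step 1: P̄ = F·P·Fᵀ + Q = [47165/972 -25495/972 52351/972; -25495/972 81013/4860 -161761/4860; 52351/972 -161761/4860 413257/4860]
step 1: y = z − H·x̄ = [-2677/162, 9671/810]
step 1: S = H·P̄·Hᵀ + R = [1187609/972 -580247/972; -580247/972 1589653/4860]
step 1: K = P̄·Hᵀ·S⁻¹ = [-2816903/35057151 7799950/35057151; 17968528/105171453 12870013/105171453; -34355927/105171453 -15514226/105171453]
step 1: x' = x̄ + K·y = [-79539391/35057151, 137064587/105171453, 363921587/105171453]
step 1: P' = (I − K·H)·P̄ = [36210499/11685717 -53965742/35057151 -132797465/35057151; -53965742/35057151 112355152/105171453 200106274/105171453; -132797465/35057151 200106274/105171453 532801459/105171453]
step 2: x̄ = F·x = [-399205106/105171453, 83459782/35057151, -829396760/105171453]
step 2: P̄ = F·P·Fᵀ + Q = [2228304475/105171453 -341944073/35057151 1703831953/105171453; -341944073/35057151 78634756/11685717 -369143231/35057151; 1703831953/105171453 -369143231/35057151 3459491323/105171453]
step 2: y = z − H·x̄ = [-2812754531/105171453, 960359681/105171453]
step 2: S = H·P̄·Hᵀ + R = [45832942174/105171453 -23181681586/105171453; -23181681586/105171453 15417766264/105171453]
step 2: K = P̄·Hᵀ·S⁻¹ = [-66281700199/804644338590 88765937242/402322169295; 68687617627/402322169295 49474837783/402322169295; -259643968337/804644338590 -58233097954/402322169295]
step 2: x' = x̄ + K·y = [339545355761/804644338590, -427441148348/402322169295, -464994029717/804644338590]
step 2: P' = (I − K·H)·P̄ = [2480001487237/804644338590 -616593882391/402322169295 -3030313669429/804644338590; -616593882391/402322169295 428507066726/402322169295 762159798127/402322169295; -3030313669429/804644338590 762159798127/402322169295 4052117435893/804644338590]

step 0: x' = [-619/810, 683/405, 89/162], P' = [43873/4860 -5863/1215 -10943/972; -5863/1215 3532/1215 1469/243; -10943/972 1469/243 14069/972]
step 1: x' = [-79539391/35057151, 137064587/105171453, 363921587/105171453], P' = [36210499/11685717 -53965742/35057151 -132797465/35057151; -53965742/35057151 112355152/105171453 200106274/105171453; -132797465/35057151 200106274/105171453 532801459/105171453]
step 2: x' = [339545355761/804644338590, -427441148348/402322169295, -464994029717/804644338590], P' = [2480001487237/804644338590 -616593882391/402322169295 -3030313669429/804644338590; -616593882391/402322169295 428507066726/402322169295 762159798127/402322169295; -3030313669429/804644338590 762159798127/402322169295 4052117435893/804644338590]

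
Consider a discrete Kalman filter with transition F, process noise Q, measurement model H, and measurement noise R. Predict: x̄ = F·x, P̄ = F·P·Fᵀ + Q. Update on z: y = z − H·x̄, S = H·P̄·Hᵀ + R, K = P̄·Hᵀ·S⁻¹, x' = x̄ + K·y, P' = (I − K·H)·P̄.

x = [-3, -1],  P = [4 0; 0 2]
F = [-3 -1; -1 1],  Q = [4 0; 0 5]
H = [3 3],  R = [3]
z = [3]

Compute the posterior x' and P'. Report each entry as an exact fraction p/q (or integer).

x' = [11/5, -23/20]
P' = [282/55 -269/55; -269/55 1097/220]

x̄ = F·x = [10, 2]
P̄ = F·P·Fᵀ + Q = [42 10; 10 11]
y = z − H·x̄ = [-33]
S = H·P̄·Hᵀ + R = [660]
K = P̄·Hᵀ·S⁻¹ = [13/55; 21/220]
x' = x̄ + K·y = [11/5, -23/20]
P' = (I − K·H)·P̄ = [282/55 -269/55; -269/55 1097/220]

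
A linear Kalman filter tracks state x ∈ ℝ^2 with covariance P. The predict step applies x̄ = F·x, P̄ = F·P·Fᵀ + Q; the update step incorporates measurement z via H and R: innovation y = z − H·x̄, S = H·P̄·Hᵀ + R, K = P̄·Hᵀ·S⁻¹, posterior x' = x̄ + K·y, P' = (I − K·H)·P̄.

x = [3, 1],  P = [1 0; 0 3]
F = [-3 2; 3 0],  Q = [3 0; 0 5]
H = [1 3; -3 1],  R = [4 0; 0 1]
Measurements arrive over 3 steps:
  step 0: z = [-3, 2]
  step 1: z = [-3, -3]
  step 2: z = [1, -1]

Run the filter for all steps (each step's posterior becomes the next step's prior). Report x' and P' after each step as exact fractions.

step 0: x' = [-7487/8912, -12077/26736], P' = [1137/8912 753/8912; 753/8912 9491/26736]
step 1: x' = [4099171/6735076, -8427405/6735076], P' = [839689/6735076 547509/6735076; 547509/6735076 6987475/20205228]
step 2: x' = [144079769/504387242, 1302997751/7565808630], P' = [31436491/252193621 20494038/252193621; 20494038/252193621 1307895899/3782904315]

step 0: x̄ = F·x = [-7, 9]
step 0: P̄ = F·P·Fᵀ + Q = [24 -9; -9 14]
step 0: y = z − H·x̄ = [-23, -28]
step 0: S = H·P̄·Hᵀ + R = [100 42; 42 285]
step 0: K = P̄·Hᵀ·S⁻¹ = [849/8912 -1329/4456; 2561/8912 1357/13368]
step 0: x' = x̄ + K·y = [-7487/8912, -12077/26736]
step 0: P' = (I − K·H)·P̄ = [1137/8912 753/8912; 753/8912 9491/26736]
step 1: x̄ = F·x = [43229/26736, -22461/8912]
step 1: P̄ = F·P·Fᵀ + Q = [121763/26736 -5715/8912; -5715/8912 54793/8912]
step 1: y = z − H·x̄ = [9839/3342, 19477/4456]
step 1: S = H·P̄·Hᵀ + R = [100328/1671 5521/557; 5521/557 115821/2228]
step 1: K = P̄·Hᵀ·S⁻¹ = [310277/3367538 -985779/3367538; 941873/3367538 1029947/10102614]
step 1: x' = x̄ + K·y = [4099171/6735076, -8427405/6735076]
step 1: P' = (I − K·H)·P̄ = [839689/6735076 547509/6735076; 547509/6735076 6987475/20205228]
step 2: x̄ = F·x = [-29152323/6735076, 12297513/6735076]
step 2: P̄ = F·P·Fᵀ + Q = [91526863/20205228 -4272147/6735076; -4272147/6735076 41232581/6735076]
step 2: y = z − H·x̄ = [-8665/58061, -53244779/3367538]
step 2: S = H·P̄·Hᵀ + R = [10420076/174183 571966/58061; 571966/58061 87045282/1683769]
step 2: K = P̄·Hᵀ·S⁻¹ = [92918605/1008774484 -73815435/252193621; 1410366089/5043872420 385664189/3782904315]
step 2: x' = x̄ + K·y = [144079769/504387242, 1302997751/7565808630]
step 2: P' = (I − K·H)·P̄ = [31436491/252193621 20494038/252193621; 20494038/252193621 1307895899/3782904315]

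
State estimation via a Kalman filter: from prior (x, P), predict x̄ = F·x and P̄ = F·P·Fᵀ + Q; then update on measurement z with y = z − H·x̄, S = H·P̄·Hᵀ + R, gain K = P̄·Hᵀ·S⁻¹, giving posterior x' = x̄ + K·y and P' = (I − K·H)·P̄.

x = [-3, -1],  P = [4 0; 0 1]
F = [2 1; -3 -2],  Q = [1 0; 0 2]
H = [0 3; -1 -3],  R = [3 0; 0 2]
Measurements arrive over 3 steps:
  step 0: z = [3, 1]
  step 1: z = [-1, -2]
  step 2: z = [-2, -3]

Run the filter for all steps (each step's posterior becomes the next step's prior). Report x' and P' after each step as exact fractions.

step 0: x' = [-619/367, 227/367], P' = [618/367 -146/367; -146/367 82/367]
step 1: x' = [30141/85727, 16363/85727], P' = [138054/85727 -32376/85727; -32376/85727 18636/85727]
step 2: x' = [30087410/19365681, -348925/6455227], P' = [31060930/19365681 -2426428/6455227; -2426428/6455227 1400132/6455227]

step 0: x̄ = F·x = [-7, 11]
step 0: P̄ = F·P·Fᵀ + Q = [18 -26; -26 42]
step 0: y = z − H·x̄ = [-30, 27]
step 0: S = H·P̄·Hᵀ + R = [381 -300; -300 242]
step 0: K = P̄·Hᵀ·S⁻¹ = [-146/367 -90/367; 82/367 -50/367]
step 0: x' = x̄ + K·y = [-619/367, 227/367]
step 0: P' = (I − K·H)·P̄ = [618/367 -146/367; -146/367 82/367]
step 1: x̄ = F·x = [-1011/367, 1403/367]
step 1: P̄ = F·P·Fᵀ + Q = [2337/367 -2850/367; -2850/367 4872/367]
step 1: y = z − H·x̄ = [-4576/367, 2464/367]
step 1: S = H·P̄·Hᵀ + R = [44949/367 -35298/367; -35298/367 29819/367]
step 1: K = P̄·Hᵀ·S⁻¹ = [-32376/85727 -20463/85727; 18636/85727 -11766/85727]
step 1: x' = x̄ + K·y = [30141/85727, 16363/85727]
step 1: P' = (I − K·H)·P̄ = [138054/85727 -32376/85727; -32376/85727 18636/85727]
step 2: x̄ = F·x = [76645/85727, -123149/85727]
step 2: P̄ = F·P·Fᵀ + Q = [527075/85727 -638964/85727; -638964/85727 1099972/85727]
step 2: y = z − H·x̄ = [197993/85727, -549983/85727]
step 2: S = H·P̄·Hᵀ + R = [10156929/85727 -7982856/85727; -7982856/85727 6764493/85727]
step 2: K = P̄·Hᵀ·S⁻¹ = [-2426428/6455227 -4611539/19365681; 1400132/6455227 -886984/6455227]
step 2: x' = x̄ + K·y = [30087410/19365681, -348925/6455227]
step 2: P' = (I − K·H)·P̄ = [31060930/19365681 -2426428/6455227; -2426428/6455227 1400132/6455227]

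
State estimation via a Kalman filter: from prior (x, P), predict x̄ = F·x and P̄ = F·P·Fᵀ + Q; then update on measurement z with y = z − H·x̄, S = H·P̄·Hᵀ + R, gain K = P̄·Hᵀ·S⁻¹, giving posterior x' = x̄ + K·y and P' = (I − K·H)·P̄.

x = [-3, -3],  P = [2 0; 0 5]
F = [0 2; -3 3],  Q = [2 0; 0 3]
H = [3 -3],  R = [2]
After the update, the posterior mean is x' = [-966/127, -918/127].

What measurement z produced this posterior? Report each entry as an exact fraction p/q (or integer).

x̄ = F·x = [-6, 0]
P̄ = F·P·Fᵀ + Q = [22 30; 30 66]
S = H·P̄·Hᵀ + R = [254]
K = P̄·Hᵀ·S⁻¹ = [-12/127; -54/127]
x' − x̄ = [-204/127, -918/127] = K·y
y = (KᵀK)⁻¹·Kᵀ·(x' − x̄) = [17]
z = y + H·x̄ = [17] + [-18] = [-1]

z = [-1]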